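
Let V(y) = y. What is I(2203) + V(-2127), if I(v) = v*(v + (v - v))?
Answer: 4851082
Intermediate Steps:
I(v) = v**2 (I(v) = v*(v + 0) = v*v = v**2)
I(2203) + V(-2127) = 2203**2 - 2127 = 4853209 - 2127 = 4851082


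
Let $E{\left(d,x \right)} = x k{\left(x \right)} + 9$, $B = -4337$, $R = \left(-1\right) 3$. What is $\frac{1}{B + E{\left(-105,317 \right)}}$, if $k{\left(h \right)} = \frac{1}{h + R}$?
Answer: $- \frac{314}{1358675} \approx -0.00023111$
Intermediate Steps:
$R = -3$
$k{\left(h \right)} = \frac{1}{-3 + h}$ ($k{\left(h \right)} = \frac{1}{h - 3} = \frac{1}{-3 + h}$)
$E{\left(d,x \right)} = 9 + \frac{x}{-3 + x}$ ($E{\left(d,x \right)} = \frac{x}{-3 + x} + 9 = 9 + \frac{x}{-3 + x}$)
$\frac{1}{B + E{\left(-105,317 \right)}} = \frac{1}{-4337 + \frac{-27 + 10 \cdot 317}{-3 + 317}} = \frac{1}{-4337 + \frac{-27 + 3170}{314}} = \frac{1}{-4337 + \frac{1}{314} \cdot 3143} = \frac{1}{-4337 + \frac{3143}{314}} = \frac{1}{- \frac{1358675}{314}} = - \frac{314}{1358675}$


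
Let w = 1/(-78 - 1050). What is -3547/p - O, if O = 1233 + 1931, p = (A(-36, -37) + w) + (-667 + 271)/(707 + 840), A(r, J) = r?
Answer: -193992946252/63268811 ≈ -3066.2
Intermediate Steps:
w = -1/1128 (w = 1/(-1128) = -1/1128 ≈ -0.00088653)
p = -63268811/1745016 (p = (-36 - 1/1128) + (-667 + 271)/(707 + 840) = -40609/1128 - 396/1547 = -63268811/1745016 ≈ -36.257)
O = 3164
-3547/p - O = -3547/(-63268811/1745016) - 1*3164 = -3547*(-1745016/63268811) - 3164 = 6189571752/63268811 - 3164 = -193992946252/63268811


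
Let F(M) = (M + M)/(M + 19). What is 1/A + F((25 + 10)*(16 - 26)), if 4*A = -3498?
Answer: 1223638/578919 ≈ 2.1137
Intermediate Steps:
A = -1749/2 (A = (¼)*(-3498) = -1749/2 ≈ -874.50)
F(M) = 2*M/(19 + M) (F(M) = (2*M)/(19 + M) = 2*M/(19 + M))
1/A + F((25 + 10)*(16 - 26)) = 1/(-1749/2) + 2*((25 + 10)*(16 - 26))/(19 + (25 + 10)*(16 - 26)) = -2/1749 + 2*(35*(-10))/(19 + 35*(-10)) = -2/1749 + 2*(-350)/(19 - 350) = -2/1749 + 2*(-350)/(-331) = -2/1749 + 2*(-350)*(-1/331) = -2/1749 + 700/331 = 1223638/578919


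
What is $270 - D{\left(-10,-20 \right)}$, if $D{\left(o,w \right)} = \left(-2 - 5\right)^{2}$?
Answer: $221$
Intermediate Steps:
$D{\left(o,w \right)} = 49$ ($D{\left(o,w \right)} = \left(-7\right)^{2} = 49$)
$270 - D{\left(-10,-20 \right)} = 270 - 49 = 221$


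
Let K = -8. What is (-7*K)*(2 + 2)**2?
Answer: 896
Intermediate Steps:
(-7*K)*(2 + 2)**2 = (-7*(-8))*(2 + 2)**2 = 56*4**2 = 56*16 = 896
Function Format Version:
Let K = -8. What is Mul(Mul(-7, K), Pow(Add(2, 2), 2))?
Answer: 896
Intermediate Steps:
Mul(Mul(-7, K), Pow(Add(2, 2), 2)) = Mul(Mul(-7, -8), Pow(Add(2, 2), 2)) = Mul(56, Pow(4, 2)) = Mul(56, 16) = 896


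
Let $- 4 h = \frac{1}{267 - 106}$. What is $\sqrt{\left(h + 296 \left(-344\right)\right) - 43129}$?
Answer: $\frac{i \sqrt{15029307013}}{322} \approx 380.73 i$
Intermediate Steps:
$h = - \frac{1}{644}$ ($h = - \frac{1}{4 \left(267 - 106\right)} = - \frac{1}{4 \cdot 161} = \left(- \frac{1}{4}\right) \frac{1}{161} = - \frac{1}{644} \approx -0.0015528$)
$\sqrt{\left(h + 296 \left(-344\right)\right) - 43129} = \sqrt{\left(- \frac{1}{644} + 296 \left(-344\right)\right) - 43129} = \sqrt{\left(- \frac{1}{644} - 101824\right) - 43129} = \sqrt{- \frac{65574657}{644} - 43129} = \sqrt{- \frac{93349733}{644}} = \frac{i \sqrt{15029307013}}{322}$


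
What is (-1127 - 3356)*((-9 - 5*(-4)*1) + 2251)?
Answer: -10140546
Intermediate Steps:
(-1127 - 3356)*((-9 - 5*(-4)*1) + 2251) = -4483*((-9 + 20*1) + 2251) = -4483*((-9 + 20) + 2251) = -4483*(11 + 2251) = -4483*2262 = -10140546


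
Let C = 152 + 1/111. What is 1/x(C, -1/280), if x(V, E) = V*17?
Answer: 111/286841 ≈ 0.00038697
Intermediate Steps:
C = 16873/111 (C = 152 + 1/111 = 16873/111 ≈ 152.01)
x(V, E) = 17*V
1/x(C, -1/280) = 1/(17*(16873/111)) = 1/(286841/111) = 111/286841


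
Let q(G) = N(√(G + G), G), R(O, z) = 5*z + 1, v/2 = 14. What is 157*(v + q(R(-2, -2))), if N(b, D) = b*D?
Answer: 4396 - 4239*I*√2 ≈ 4396.0 - 5994.9*I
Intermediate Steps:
N(b, D) = D*b
v = 28 (v = 2*14 = 28)
R(O, z) = 1 + 5*z
q(G) = √2*G^(3/2) (q(G) = G*√(G + G) = G*√(2*G) = G*(√2*√G) = √2*G^(3/2))
157*(v + q(R(-2, -2))) = 157*(28 + √2*(1 + 5*(-2))^(3/2)) = 157*(28 + √2*(1 - 10)^(3/2)) = 157*(28 + √2*(-9)^(3/2)) = 157*(28 + √2*(-27*I)) = 157*(28 - 27*I*√2) = 4396 - 4239*I*√2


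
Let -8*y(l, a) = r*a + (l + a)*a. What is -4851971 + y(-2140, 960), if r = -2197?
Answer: -4446731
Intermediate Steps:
y(l, a) = 2197*a/8 - a*(a + l)/8 (y(l, a) = -(-2197*a + (l + a)*a)/8 = -(-2197*a + (a + l)*a)/8 = -(-2197*a + a*(a + l))/8 = 2197*a/8 - a*(a + l)/8)
-4851971 + y(-2140, 960) = -4851971 + (⅛)*960*(2197 - 1*960 - 1*(-2140)) = -4851971 + (⅛)*960*(2197 - 960 + 2140) = -4851971 + (⅛)*960*3377 = -4851971 + 405240 = -4446731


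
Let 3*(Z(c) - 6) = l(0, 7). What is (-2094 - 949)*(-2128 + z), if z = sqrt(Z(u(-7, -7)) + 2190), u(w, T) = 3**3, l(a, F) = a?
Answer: 6475504 - 18258*sqrt(61) ≈ 6.3329e+6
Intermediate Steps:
u(w, T) = 27
Z(c) = 6 (Z(c) = 6 + (1/3)*0 = 6 + 0 = 6)
z = 6*sqrt(61) (z = sqrt(6 + 2190) = sqrt(2196) = 6*sqrt(61) ≈ 46.862)
(-2094 - 949)*(-2128 + z) = (-2094 - 949)*(-2128 + 6*sqrt(61)) = -3043*(-2128 + 6*sqrt(61)) = 6475504 - 18258*sqrt(61)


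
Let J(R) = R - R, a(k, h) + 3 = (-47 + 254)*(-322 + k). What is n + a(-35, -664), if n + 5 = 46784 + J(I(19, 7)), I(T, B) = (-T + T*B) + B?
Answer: -27123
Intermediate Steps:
a(k, h) = -66657 + 207*k (a(k, h) = -3 + (-47 + 254)*(-322 + k) = -3 + 207*(-322 + k) = -3 + (-66654 + 207*k) = -66657 + 207*k)
I(T, B) = B - T + B*T (I(T, B) = (-T + B*T) + B = B - T + B*T)
J(R) = 0
n = 46779 (n = -5 + (46784 + 0) = -5 + 46784 = 46779)
n + a(-35, -664) = 46779 + (-66657 + 207*(-35)) = 46779 + (-66657 - 7245) = 46779 - 73902 = -27123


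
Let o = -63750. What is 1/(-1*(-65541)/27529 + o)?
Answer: -27529/1754908209 ≈ -1.5687e-5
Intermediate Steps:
1/(-1*(-65541)/27529 + o) = 1/(-1*(-65541)/27529 - 63750) = 1/(65541*(1/27529) - 63750) = 1/(65541/27529 - 63750) = 1/(-1754908209/27529) = -27529/1754908209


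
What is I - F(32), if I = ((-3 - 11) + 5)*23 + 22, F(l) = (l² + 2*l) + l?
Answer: -1305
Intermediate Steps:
F(l) = l² + 3*l
I = -185 (I = (-14 + 5)*23 + 22 = -9*23 + 22 = -207 + 22 = -185)
I - F(32) = -185 - 32*(3 + 32) = -185 - 32*35 = -185 - 1*1120 = -185 - 1120 = -1305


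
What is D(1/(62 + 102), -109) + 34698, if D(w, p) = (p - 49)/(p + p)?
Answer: 3782161/109 ≈ 34699.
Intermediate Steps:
D(w, p) = (-49 + p)/(2*p) (D(w, p) = (-49 + p)/((2*p)) = (-49 + p)*(1/(2*p)) = (-49 + p)/(2*p))
D(1/(62 + 102), -109) + 34698 = (½)*(-49 - 109)/(-109) + 34698 = (½)*(-1/109)*(-158) + 34698 = 79/109 + 34698 = 3782161/109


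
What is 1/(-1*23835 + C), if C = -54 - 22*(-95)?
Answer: -1/21799 ≈ -4.5874e-5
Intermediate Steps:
C = 2036 (C = -54 + 2090 = 2036)
1/(-1*23835 + C) = 1/(-1*23835 + 2036) = 1/(-23835 + 2036) = 1/(-21799) = -1/21799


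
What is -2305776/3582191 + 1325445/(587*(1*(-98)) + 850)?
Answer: -1626226436857/67674752372 ≈ -24.030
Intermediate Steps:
-2305776/3582191 + 1325445/(587*(1*(-98)) + 850) = -2305776*1/3582191 + 1325445/(587*(-98) + 850) = -2305776/3582191 + 1325445/(-57526 + 850) = -2305776/3582191 + 1325445/(-56676) = -2305776/3582191 + 1325445*(-1/56676) = -2305776/3582191 - 441815/18892 = -1626226436857/67674752372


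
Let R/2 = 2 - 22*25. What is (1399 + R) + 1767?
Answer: 2070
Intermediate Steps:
R = -1096 (R = 2*(2 - 22*25) = 2*(2 - 550) = 2*(-548) = -1096)
(1399 + R) + 1767 = (1399 - 1096) + 1767 = 303 + 1767 = 2070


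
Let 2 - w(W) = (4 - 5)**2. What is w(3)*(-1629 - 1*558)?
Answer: -2187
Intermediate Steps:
w(W) = 1 (w(W) = 2 - (4 - 5)**2 = 2 - 1*(-1)**2 = 2 - 1*1 = 2 - 1 = 1)
w(3)*(-1629 - 1*558) = 1*(-1629 - 1*558) = 1*(-1629 - 558) = 1*(-2187) = -2187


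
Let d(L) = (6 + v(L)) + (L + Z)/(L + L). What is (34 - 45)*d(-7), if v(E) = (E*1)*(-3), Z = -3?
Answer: -2134/7 ≈ -304.86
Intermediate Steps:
v(E) = -3*E (v(E) = E*(-3) = -3*E)
d(L) = 6 - 3*L + (-3 + L)/(2*L) (d(L) = (6 - 3*L) + (L - 3)/(L + L) = (6 - 3*L) + (-3 + L)/((2*L)) = (6 - 3*L) + (-3 + L)*(1/(2*L)) = (6 - 3*L) + (-3 + L)/(2*L) = 6 - 3*L + (-3 + L)/(2*L))
(34 - 45)*d(-7) = (34 - 45)*((1/2)*(-3 - 7*(13 - 6*(-7)))/(-7)) = -11*(-1)*(-3 - 7*(13 + 42))/(2*7) = -11*(-1)*(-3 - 7*55)/(2*7) = -11*(-1)*(-3 - 385)/(2*7) = -11*(-1)*(-388)/(2*7) = -11*194/7 = -2134/7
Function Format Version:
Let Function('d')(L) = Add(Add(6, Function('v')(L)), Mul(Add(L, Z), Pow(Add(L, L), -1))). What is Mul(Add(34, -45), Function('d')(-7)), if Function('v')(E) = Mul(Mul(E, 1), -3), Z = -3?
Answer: Rational(-2134, 7) ≈ -304.86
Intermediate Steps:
Function('v')(E) = Mul(-3, E) (Function('v')(E) = Mul(E, -3) = Mul(-3, E))
Function('d')(L) = Add(6, Mul(-3, L), Mul(Rational(1, 2), Pow(L, -1), Add(-3, L))) (Function('d')(L) = Add(Add(6, Mul(-3, L)), Mul(Add(L, -3), Pow(Add(L, L), -1))) = Add(Add(6, Mul(-3, L)), Mul(Add(-3, L), Pow(Mul(2, L), -1))) = Add(Add(6, Mul(-3, L)), Mul(Add(-3, L), Mul(Rational(1, 2), Pow(L, -1)))) = Add(Add(6, Mul(-3, L)), Mul(Rational(1, 2), Pow(L, -1), Add(-3, L))) = Add(6, Mul(-3, L), Mul(Rational(1, 2), Pow(L, -1), Add(-3, L))))
Mul(Add(34, -45), Function('d')(-7)) = Mul(Add(34, -45), Mul(Rational(1, 2), Pow(-7, -1), Add(-3, Mul(-7, Add(13, Mul(-6, -7)))))) = Mul(-11, Mul(Rational(1, 2), Rational(-1, 7), Add(-3, Mul(-7, Add(13, 42))))) = Mul(-11, Mul(Rational(1, 2), Rational(-1, 7), Add(-3, Mul(-7, 55)))) = Mul(-11, Mul(Rational(1, 2), Rational(-1, 7), Add(-3, -385))) = Mul(-11, Mul(Rational(1, 2), Rational(-1, 7), -388)) = Mul(-11, Rational(194, 7)) = Rational(-2134, 7)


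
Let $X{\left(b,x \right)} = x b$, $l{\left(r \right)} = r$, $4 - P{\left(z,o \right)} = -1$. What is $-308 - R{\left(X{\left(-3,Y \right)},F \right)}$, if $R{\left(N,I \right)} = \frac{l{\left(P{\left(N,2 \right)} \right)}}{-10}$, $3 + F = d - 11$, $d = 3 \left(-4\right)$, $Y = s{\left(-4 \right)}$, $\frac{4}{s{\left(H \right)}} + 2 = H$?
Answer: $- \frac{615}{2} \approx -307.5$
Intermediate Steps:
$P{\left(z,o \right)} = 5$ ($P{\left(z,o \right)} = 4 - -1 = 4 + 1 = 5$)
$s{\left(H \right)} = \frac{4}{-2 + H}$
$Y = - \frac{2}{3}$ ($Y = \frac{4}{-2 - 4} = \frac{4}{-6} = 4 \left(- \frac{1}{6}\right) = - \frac{2}{3} \approx -0.66667$)
$d = -12$
$F = -26$ ($F = -3 - 23 = -26$)
$X{\left(b,x \right)} = b x$
$R{\left(N,I \right)} = - \frac{1}{2}$ ($R{\left(N,I \right)} = \frac{5}{-10} = 5 \left(- \frac{1}{10}\right) = - \frac{1}{2}$)
$-308 - R{\left(X{\left(-3,Y \right)},F \right)} = -308 - - \frac{1}{2} = -308 + \frac{1}{2} = - \frac{615}{2}$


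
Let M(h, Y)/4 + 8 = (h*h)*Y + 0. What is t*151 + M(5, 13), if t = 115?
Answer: 18633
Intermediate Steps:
M(h, Y) = -32 + 4*Y*h² (M(h, Y) = -32 + 4*((h*h)*Y + 0) = -32 + 4*(h²*Y + 0) = -32 + 4*(Y*h² + 0) = -32 + 4*(Y*h²) = -32 + 4*Y*h²)
t*151 + M(5, 13) = 115*151 + (-32 + 4*13*5²) = 17365 + (-32 + 4*13*25) = 17365 + (-32 + 1300) = 17365 + 1268 = 18633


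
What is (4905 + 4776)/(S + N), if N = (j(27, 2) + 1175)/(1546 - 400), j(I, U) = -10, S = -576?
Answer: -1584918/94133 ≈ -16.837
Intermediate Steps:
N = 1165/1146 (N = (-10 + 1175)/(1546 - 400) = 1165/1146 ≈ 1.0166)
(4905 + 4776)/(S + N) = (4905 + 4776)/(-576 + 1165/1146) = 9681/(-658931/1146) = 9681*(-1146/658931) = -1584918/94133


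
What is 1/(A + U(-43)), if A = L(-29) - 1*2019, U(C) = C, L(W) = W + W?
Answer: -1/2120 ≈ -0.00047170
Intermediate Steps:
L(W) = 2*W
A = -2077 (A = 2*(-29) - 1*2019 = -58 - 2019 = -2077)
1/(A + U(-43)) = 1/(-2077 - 43) = 1/(-2120) = -1/2120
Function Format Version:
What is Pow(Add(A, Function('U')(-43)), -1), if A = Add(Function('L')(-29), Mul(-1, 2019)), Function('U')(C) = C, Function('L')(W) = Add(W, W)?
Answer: Rational(-1, 2120) ≈ -0.00047170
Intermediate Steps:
Function('L')(W) = Mul(2, W)
A = -2077 (A = Add(Mul(2, -29), Mul(-1, 2019)) = Add(-58, -2019) = -2077)
Pow(Add(A, Function('U')(-43)), -1) = Pow(Add(-2077, -43), -1) = Pow(-2120, -1) = Rational(-1, 2120)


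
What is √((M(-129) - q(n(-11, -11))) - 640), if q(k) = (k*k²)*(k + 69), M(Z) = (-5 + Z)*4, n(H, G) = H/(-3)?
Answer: I*√385414/9 ≈ 68.98*I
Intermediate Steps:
n(H, G) = -H/3 (n(H, G) = H*(-⅓) = -H/3)
M(Z) = -20 + 4*Z
q(k) = k³*(69 + k)
√((M(-129) - q(n(-11, -11))) - 640) = √(((-20 + 4*(-129)) - (-⅓*(-11))³*(69 - ⅓*(-11))) - 640) = √(((-20 - 516) - (11/3)³*(69 + 11/3)) - 640) = √((-536 - 1331*218/(27*3)) - 640) = √((-536 - 1*290158/81) - 640) = √((-536 - 290158/81) - 640) = √(-333574/81 - 640) = √(-385414/81) = I*√385414/9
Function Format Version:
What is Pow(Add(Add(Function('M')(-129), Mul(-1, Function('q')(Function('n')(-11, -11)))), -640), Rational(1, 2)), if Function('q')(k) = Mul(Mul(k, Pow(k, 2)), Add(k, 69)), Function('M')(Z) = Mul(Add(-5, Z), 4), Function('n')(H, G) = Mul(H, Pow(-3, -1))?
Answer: Mul(Rational(1, 9), I, Pow(385414, Rational(1, 2))) ≈ Mul(68.980, I)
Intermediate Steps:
Function('n')(H, G) = Mul(Rational(-1, 3), H) (Function('n')(H, G) = Mul(H, Rational(-1, 3)) = Mul(Rational(-1, 3), H))
Function('M')(Z) = Add(-20, Mul(4, Z))
Function('q')(k) = Mul(Pow(k, 3), Add(69, k))
Pow(Add(Add(Function('M')(-129), Mul(-1, Function('q')(Function('n')(-11, -11)))), -640), Rational(1, 2)) = Pow(Add(Add(Add(-20, Mul(4, -129)), Mul(-1, Mul(Pow(Mul(Rational(-1, 3), -11), 3), Add(69, Mul(Rational(-1, 3), -11))))), -640), Rational(1, 2)) = Pow(Add(Add(Add(-20, -516), Mul(-1, Mul(Pow(Rational(11, 3), 3), Add(69, Rational(11, 3))))), -640), Rational(1, 2)) = Pow(Add(Add(-536, Mul(-1, Mul(Rational(1331, 27), Rational(218, 3)))), -640), Rational(1, 2)) = Pow(Add(Add(-536, Mul(-1, Rational(290158, 81))), -640), Rational(1, 2)) = Pow(Add(Add(-536, Rational(-290158, 81)), -640), Rational(1, 2)) = Pow(Add(Rational(-333574, 81), -640), Rational(1, 2)) = Pow(Rational(-385414, 81), Rational(1, 2)) = Mul(Rational(1, 9), I, Pow(385414, Rational(1, 2)))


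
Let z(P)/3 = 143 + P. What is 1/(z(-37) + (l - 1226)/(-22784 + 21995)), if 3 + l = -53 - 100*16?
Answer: 789/253784 ≈ 0.0031089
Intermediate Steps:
z(P) = 429 + 3*P (z(P) = 3*(143 + P) = 429 + 3*P)
l = -1656 (l = -3 + (-53 - 100*16) = -3 + (-53 - 1600) = -3 - 1653 = -1656)
1/(z(-37) + (l - 1226)/(-22784 + 21995)) = 1/((429 + 3*(-37)) + (-1656 - 1226)/(-22784 + 21995)) = 1/((429 - 111) - 2882/(-789)) = 1/(318 - 2882*(-1/789)) = 1/(318 + 2882/789) = 1/(253784/789) = 789/253784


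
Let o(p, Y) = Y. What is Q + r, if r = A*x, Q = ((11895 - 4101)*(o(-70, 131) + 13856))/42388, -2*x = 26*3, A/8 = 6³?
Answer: -1373798709/21194 ≈ -64820.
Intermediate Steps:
A = 1728 (A = 8*6³ = 8*216 = 1728)
x = -39 (x = -13*3 = -½*78 = -39)
Q = 54507339/21194 (Q = ((11895 - 4101)*(131 + 13856))/42388 = (7794*13987)*(1/42388) = 109014678*(1/42388) = 54507339/21194 ≈ 2571.8)
r = -67392 (r = 1728*(-39) = -67392)
Q + r = 54507339/21194 - 67392 = -1373798709/21194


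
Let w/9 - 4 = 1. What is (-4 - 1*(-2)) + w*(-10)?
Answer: -452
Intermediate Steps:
w = 45 (w = 36 + 9*1 = 36 + 9 = 45)
(-4 - 1*(-2)) + w*(-10) = (-4 - 1*(-2)) + 45*(-10) = (-4 + 2) - 450 = -2 - 450 = -452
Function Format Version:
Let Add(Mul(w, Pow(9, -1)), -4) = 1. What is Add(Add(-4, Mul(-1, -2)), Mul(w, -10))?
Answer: -452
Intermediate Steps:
w = 45 (w = Add(36, Mul(9, 1)) = Add(36, 9) = 45)
Add(Add(-4, Mul(-1, -2)), Mul(w, -10)) = Add(Add(-4, Mul(-1, -2)), Mul(45, -10)) = Add(Add(-4, 2), -450) = Add(-2, -450) = -452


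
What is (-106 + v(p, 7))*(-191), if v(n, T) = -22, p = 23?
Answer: 24448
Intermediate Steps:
(-106 + v(p, 7))*(-191) = (-106 - 22)*(-191) = -128*(-191) = 24448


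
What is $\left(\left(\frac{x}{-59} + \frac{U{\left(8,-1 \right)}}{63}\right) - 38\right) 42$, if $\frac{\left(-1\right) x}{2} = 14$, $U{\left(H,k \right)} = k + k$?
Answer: $- \frac{279200}{177} \approx -1577.4$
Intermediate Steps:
$U{\left(H,k \right)} = 2 k$
$x = -28$ ($x = \left(-2\right) 14 = -28$)
$\left(\left(\frac{x}{-59} + \frac{U{\left(8,-1 \right)}}{63}\right) - 38\right) 42 = \left(\left(- \frac{28}{-59} + \frac{2 \left(-1\right)}{63}\right) - 38\right) 42 = \left(\left(\left(-28\right) \left(- \frac{1}{59}\right) - \frac{2}{63}\right) - 38\right) 42 = \left(\left(\frac{28}{59} - \frac{2}{63}\right) - 38\right) 42 = \left(\frac{1646}{3717} - 38\right) 42 = \left(- \frac{139600}{3717}\right) 42 = - \frac{279200}{177}$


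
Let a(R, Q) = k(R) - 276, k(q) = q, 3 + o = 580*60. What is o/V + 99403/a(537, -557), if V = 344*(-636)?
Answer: 7246234645/19034208 ≈ 380.70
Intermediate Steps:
o = 34797 (o = -3 + 580*60 = -3 + 34800 = 34797)
V = -218784
a(R, Q) = -276 + R (a(R, Q) = R - 276 = -276 + R)
o/V + 99403/a(537, -557) = 34797/(-218784) + 99403/(-276 + 537) = 34797*(-1/218784) + 99403/261 = -11599/72928 + 99403*(1/261) = -11599/72928 + 99403/261 = 7246234645/19034208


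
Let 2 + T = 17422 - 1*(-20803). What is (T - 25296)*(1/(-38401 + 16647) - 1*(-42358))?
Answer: 11911660820037/21754 ≈ 5.4756e+8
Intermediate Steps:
T = 38223 (T = -2 + (17422 - 1*(-20803)) = -2 + (17422 + 20803) = -2 + 38225 = 38223)
(T - 25296)*(1/(-38401 + 16647) - 1*(-42358)) = (38223 - 25296)*(1/(-38401 + 16647) - 1*(-42358)) = 12927*(1/(-21754) + 42358) = 12927*(-1/21754 + 42358) = 12927*(921455931/21754) = 11911660820037/21754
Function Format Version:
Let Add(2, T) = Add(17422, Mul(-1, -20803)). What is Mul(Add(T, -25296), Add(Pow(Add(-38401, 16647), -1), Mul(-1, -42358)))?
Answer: Rational(11911660820037, 21754) ≈ 5.4756e+8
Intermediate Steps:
T = 38223 (T = Add(-2, Add(17422, Mul(-1, -20803))) = Add(-2, Add(17422, 20803)) = Add(-2, 38225) = 38223)
Mul(Add(T, -25296), Add(Pow(Add(-38401, 16647), -1), Mul(-1, -42358))) = Mul(Add(38223, -25296), Add(Pow(Add(-38401, 16647), -1), Mul(-1, -42358))) = Mul(12927, Add(Pow(-21754, -1), 42358)) = Mul(12927, Add(Rational(-1, 21754), 42358)) = Mul(12927, Rational(921455931, 21754)) = Rational(11911660820037, 21754)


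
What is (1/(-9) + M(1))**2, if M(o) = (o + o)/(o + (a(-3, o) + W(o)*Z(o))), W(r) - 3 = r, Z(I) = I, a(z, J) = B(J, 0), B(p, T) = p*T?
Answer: 169/2025 ≈ 0.083457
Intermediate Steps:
B(p, T) = T*p
a(z, J) = 0 (a(z, J) = 0*J = 0)
W(r) = 3 + r
M(o) = 2*o/(o + o*(3 + o)) (M(o) = (o + o)/(o + (0 + (3 + o)*o)) = (2*o)/(o + (0 + o*(3 + o))) = (2*o)/(o + o*(3 + o)) = 2*o/(o + o*(3 + o)))
(1/(-9) + M(1))**2 = (1/(-9) + 2/(4 + 1))**2 = (-1/9 + 2/5)**2 = (13/45)**2 = 169/2025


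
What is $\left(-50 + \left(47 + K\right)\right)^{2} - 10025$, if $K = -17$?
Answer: $-9625$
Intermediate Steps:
$\left(-50 + \left(47 + K\right)\right)^{2} - 10025 = \left(-50 + \left(47 - 17\right)\right)^{2} - 10025 = \left(-50 + 30\right)^{2} - 10025 = \left(-20\right)^{2} - 10025 = 400 - 10025 = -9625$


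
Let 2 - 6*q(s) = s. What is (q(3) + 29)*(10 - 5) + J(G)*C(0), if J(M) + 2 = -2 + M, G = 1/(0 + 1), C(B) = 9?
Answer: 703/6 ≈ 117.17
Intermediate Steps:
q(s) = ⅓ - s/6
G = 1 (G = 1/1 = 1)
J(M) = -4 + M (J(M) = -2 + (-2 + M) = -4 + M)
(q(3) + 29)*(10 - 5) + J(G)*C(0) = ((⅓ - ⅙*3) + 29)*(10 - 5) + (-4 + 1)*9 = ((⅓ - ½) + 29)*5 - 3*9 = (-⅙ + 29)*5 - 27 = (173/6)*5 - 27 = 865/6 - 27 = 703/6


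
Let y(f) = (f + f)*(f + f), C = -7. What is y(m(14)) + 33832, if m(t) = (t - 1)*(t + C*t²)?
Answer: 1246688696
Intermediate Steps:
m(t) = (-1 + t)*(t - 7*t²) (m(t) = (t - 1)*(t - 7*t²) = (-1 + t)*(t - 7*t²))
y(f) = 4*f² (y(f) = (2*f)*(2*f) = 4*f²)
y(m(14)) + 33832 = 4*(14*(-1 - 7*14² + 8*14))² + 33832 = 4*(14*(-1 - 7*196 + 112))² + 33832 = 4*(14*(-1 - 1372 + 112))² + 33832 = 4*(14*(-1261))² + 33832 = 4*(-17654)² + 33832 = 4*311663716 + 33832 = 1246654864 + 33832 = 1246688696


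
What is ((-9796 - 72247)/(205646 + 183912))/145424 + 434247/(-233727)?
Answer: -630784149692115/339509937973856 ≈ -1.8579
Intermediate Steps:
((-9796 - 72247)/(205646 + 183912))/145424 + 434247/(-233727) = -82043/389558*(1/145424) + 434247*(-1/233727) = -82043*1/389558*(1/145424) - 144749/77909 = -6311/29966*1/145424 - 144749/77909 = -6311/4357775584 - 144749/77909 = -630784149692115/339509937973856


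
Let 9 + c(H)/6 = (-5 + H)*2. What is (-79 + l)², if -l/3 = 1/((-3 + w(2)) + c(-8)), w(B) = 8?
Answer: 262180864/42025 ≈ 6238.7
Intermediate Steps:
c(H) = -114 + 12*H (c(H) = -54 + 6*((-5 + H)*2) = -54 + 6*(-10 + 2*H) = -54 + (-60 + 12*H) = -114 + 12*H)
l = 3/205 (l = -3/((-3 + 8) + (-114 + 12*(-8))) = -3/(5 + (-114 - 96)) = -3/(5 - 210) = -3/(-205) = -3*(-1/205) = 3/205 ≈ 0.014634)
(-79 + l)² = (-79 + 3/205)² = (-16192/205)² = 262180864/42025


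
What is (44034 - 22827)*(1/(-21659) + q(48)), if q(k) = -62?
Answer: -28478010813/21659 ≈ -1.3148e+6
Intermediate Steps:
(44034 - 22827)*(1/(-21659) + q(48)) = (44034 - 22827)*(1/(-21659) - 62) = 21207*(-1/21659 - 62) = 21207*(-1342859/21659) = -28478010813/21659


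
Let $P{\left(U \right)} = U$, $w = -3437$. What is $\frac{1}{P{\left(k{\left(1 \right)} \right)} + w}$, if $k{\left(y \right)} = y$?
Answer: $- \frac{1}{3436} \approx -0.00029104$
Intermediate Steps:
$\frac{1}{P{\left(k{\left(1 \right)} \right)} + w} = \frac{1}{1 - 3437} = \frac{1}{-3436} = - \frac{1}{3436}$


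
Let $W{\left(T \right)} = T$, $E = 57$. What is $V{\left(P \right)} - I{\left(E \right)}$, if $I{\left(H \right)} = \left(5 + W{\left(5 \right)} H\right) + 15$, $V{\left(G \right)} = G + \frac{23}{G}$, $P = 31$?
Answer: $- \frac{8471}{31} \approx -273.26$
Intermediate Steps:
$I{\left(H \right)} = 20 + 5 H$ ($I{\left(H \right)} = \left(5 + 5 H\right) + 15 = 20 + 5 H$)
$V{\left(P \right)} - I{\left(E \right)} = \left(31 + \frac{23}{31}\right) - \left(20 + 5 \cdot 57\right) = \left(31 + 23 \cdot \frac{1}{31}\right) - \left(20 + 285\right) = \left(31 + \frac{23}{31}\right) - 305 = \frac{984}{31} - 305 = - \frac{8471}{31}$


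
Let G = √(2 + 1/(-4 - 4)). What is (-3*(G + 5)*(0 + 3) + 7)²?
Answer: 12767/8 + 171*√30 ≈ 2532.5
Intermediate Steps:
G = √30/4 (G = √(2 + 1/(-8)) = √(2 - ⅛) = √(15/8) = √30/4 ≈ 1.3693)
(-3*(G + 5)*(0 + 3) + 7)² = (-3*(√30/4 + 5)*(0 + 3) + 7)² = (-3*(5 + √30/4)*3 + 7)² = (-3*(15 + 3*√30/4) + 7)² = ((-45 - 9*√30/4) + 7)² = (-38 - 9*√30/4)²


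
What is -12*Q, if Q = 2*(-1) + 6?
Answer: -48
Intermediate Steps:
Q = 4 (Q = -2 + 6 = 4)
-12*Q = -12*4 = -48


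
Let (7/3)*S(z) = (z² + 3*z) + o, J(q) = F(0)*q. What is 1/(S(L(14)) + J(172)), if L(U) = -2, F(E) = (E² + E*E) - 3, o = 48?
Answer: -7/3474 ≈ -0.0020150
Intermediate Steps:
F(E) = -3 + 2*E² (F(E) = (E² + E²) - 3 = 2*E² - 3 = -3 + 2*E²)
J(q) = -3*q (J(q) = (-3 + 2*0²)*q = (-3 + 2*0)*q = (-3 + 0)*q = -3*q)
S(z) = 144/7 + 3*z²/7 + 9*z/7 (S(z) = 3*((z² + 3*z) + 48)/7 = 3*(48 + z² + 3*z)/7 = 144/7 + 3*z²/7 + 9*z/7)
1/(S(L(14)) + J(172)) = 1/((144/7 + (3/7)*(-2)² + (9/7)*(-2)) - 3*172) = 1/((144/7 + (3/7)*4 - 18/7) - 516) = 1/((144/7 + 12/7 - 18/7) - 516) = 1/(138/7 - 516) = 1/(-3474/7) = -7/3474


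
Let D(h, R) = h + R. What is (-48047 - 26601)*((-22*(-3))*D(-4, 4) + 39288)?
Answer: -2932770624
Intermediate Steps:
D(h, R) = R + h
(-48047 - 26601)*((-22*(-3))*D(-4, 4) + 39288) = (-48047 - 26601)*((-22*(-3))*(4 - 4) + 39288) = -74648*(66*0 + 39288) = -74648*(0 + 39288) = -74648*39288 = -2932770624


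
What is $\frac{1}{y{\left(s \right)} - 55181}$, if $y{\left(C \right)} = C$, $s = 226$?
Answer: $- \frac{1}{54955} \approx -1.8197 \cdot 10^{-5}$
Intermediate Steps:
$\frac{1}{y{\left(s \right)} - 55181} = \frac{1}{226 - 55181} = \frac{1}{-54955} = - \frac{1}{54955}$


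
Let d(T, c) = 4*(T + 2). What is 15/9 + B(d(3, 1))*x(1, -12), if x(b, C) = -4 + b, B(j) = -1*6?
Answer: 59/3 ≈ 19.667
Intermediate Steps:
d(T, c) = 8 + 4*T (d(T, c) = 4*(2 + T) = 8 + 4*T)
B(j) = -6
15/9 + B(d(3, 1))*x(1, -12) = 15/9 - 6*(-4 + 1) = 15*(⅑) - 6*(-3) = 5/3 + 18 = 59/3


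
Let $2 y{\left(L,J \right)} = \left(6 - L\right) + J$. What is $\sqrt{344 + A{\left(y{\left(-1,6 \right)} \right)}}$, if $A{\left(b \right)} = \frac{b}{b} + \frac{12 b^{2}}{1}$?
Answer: $2 \sqrt{213} \approx 29.189$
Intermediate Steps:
$y{\left(L,J \right)} = 3 + \frac{J}{2} - \frac{L}{2}$ ($y{\left(L,J \right)} = \frac{\left(6 - L\right) + J}{2} = \frac{6 + J - L}{2} = 3 + \frac{J}{2} - \frac{L}{2}$)
$A{\left(b \right)} = 1 + 12 b^{2}$ ($A{\left(b \right)} = 1 + 12 b^{2} \cdot 1 = 1 + 12 b^{2}$)
$\sqrt{344 + A{\left(y{\left(-1,6 \right)} \right)}} = \sqrt{344 + \left(1 + 12 \left(3 + \frac{1}{2} \cdot 6 - - \frac{1}{2}\right)^{2}\right)} = \sqrt{344 + \left(1 + 12 \left(3 + 3 + \frac{1}{2}\right)^{2}\right)} = \sqrt{344 + \left(1 + 12 \left(\frac{13}{2}\right)^{2}\right)} = \sqrt{344 + \left(1 + 12 \cdot \frac{169}{4}\right)} = \sqrt{344 + \left(1 + 507\right)} = \sqrt{344 + 508} = \sqrt{852} = 2 \sqrt{213}$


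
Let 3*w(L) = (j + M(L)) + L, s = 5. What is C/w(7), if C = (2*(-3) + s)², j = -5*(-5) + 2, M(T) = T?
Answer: 3/41 ≈ 0.073171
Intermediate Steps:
j = 27 (j = 25 + 2 = 27)
w(L) = 9 + 2*L/3 (w(L) = ((27 + L) + L)/3 = (27 + 2*L)/3 = 9 + 2*L/3)
C = 1 (C = (2*(-3) + 5)² = (-6 + 5)² = (-1)² = 1)
C/w(7) = 1/(9 + (⅔)*7) = 1/(9 + 14/3) = 1/(41/3) = 1*(3/41) = 3/41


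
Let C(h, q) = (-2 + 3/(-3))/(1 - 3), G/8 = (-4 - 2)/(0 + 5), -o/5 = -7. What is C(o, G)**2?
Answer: 9/4 ≈ 2.2500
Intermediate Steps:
o = 35 (o = -5*(-7) = 35)
G = -48/5 (G = 8*((-4 - 2)/(0 + 5)) = 8*(-6/5) = -48/5 ≈ -9.6000)
C(h, q) = 3/2 (C(h, q) = (-2 + 3*(-1/3))/(-2) = (-2 - 1)*(-1/2) = -3*(-1/2) = 3/2)
C(o, G)**2 = (3/2)**2 = 9/4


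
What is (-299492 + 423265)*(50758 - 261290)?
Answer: -26058177236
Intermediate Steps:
(-299492 + 423265)*(50758 - 261290) = 123773*(-210532) = -26058177236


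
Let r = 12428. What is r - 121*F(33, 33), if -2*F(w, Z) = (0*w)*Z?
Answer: 12428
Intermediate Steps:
F(w, Z) = 0 (F(w, Z) = -0*w*Z/2 = -0*Z = -1/2*0 = 0)
r - 121*F(33, 33) = 12428 - 121*0 = 12428 + 0 = 12428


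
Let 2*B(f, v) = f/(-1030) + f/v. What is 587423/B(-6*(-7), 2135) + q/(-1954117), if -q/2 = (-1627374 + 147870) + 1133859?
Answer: -72122134643274800/1295579571 ≈ -5.5668e+7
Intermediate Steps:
B(f, v) = -f/2060 + f/(2*v) (B(f, v) = (f/(-1030) + f/v)/2 = (f*(-1/1030) + f/v)/2 = (-f/1030 + f/v)/2 = -f/2060 + f/(2*v))
q = 691290 (q = -2*((-1627374 + 147870) + 1133859) = -2*(-1479504 + 1133859) = -2*(-345645) = 691290)
587423/B(-6*(-7), 2135) + q/(-1954117) = 587423/(((1/2060)*(-6*(-7))*(1030 - 1*2135)/2135)) + 691290/(-1954117) = 587423/(((1/2060)*42*(1/2135)*(1030 - 2135))) + 691290*(-1/1954117) = 587423/(((1/2060)*42*(1/2135)*(-1105))) - 691290/1954117 = 587423/(-663/62830) - 691290/1954117 = 587423*(-62830/663) - 691290/1954117 = -36907787090/663 - 691290/1954117 = -72122134643274800/1295579571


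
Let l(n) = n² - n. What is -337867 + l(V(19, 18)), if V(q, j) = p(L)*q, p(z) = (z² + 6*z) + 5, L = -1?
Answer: -337867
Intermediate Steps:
p(z) = 5 + z² + 6*z
V(q, j) = 0 (V(q, j) = (5 + (-1)² + 6*(-1))*q = (5 + 1 - 6)*q = 0*q = 0)
-337867 + l(V(19, 18)) = -337867 + 0*(-1 + 0) = -337867 + 0*(-1) = -337867 + 0 = -337867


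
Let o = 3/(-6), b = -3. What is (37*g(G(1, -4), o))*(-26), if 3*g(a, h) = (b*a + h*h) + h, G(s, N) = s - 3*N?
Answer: 75517/6 ≈ 12586.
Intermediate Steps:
o = -1/2 (o = 3*(-1/6) = -1/2 ≈ -0.50000)
g(a, h) = -a + h/3 + h**2/3 (g(a, h) = ((-3*a + h*h) + h)/3 = ((-3*a + h**2) + h)/3 = ((h**2 - 3*a) + h)/3 = (h + h**2 - 3*a)/3 = -a + h/3 + h**2/3)
(37*g(G(1, -4), o))*(-26) = (37*(-(1 - 3*(-4)) + (1/3)*(-1/2) + (-1/2)**2/3))*(-26) = (37*(-(1 + 12) - 1/6 + (1/3)*(1/4)))*(-26) = (37*(-1*13 - 1/6 + 1/12))*(-26) = (37*(-13 - 1/6 + 1/12))*(-26) = (37*(-157/12))*(-26) = -5809/12*(-26) = 75517/6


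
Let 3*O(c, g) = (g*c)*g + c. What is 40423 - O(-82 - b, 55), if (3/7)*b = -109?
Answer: -1200635/9 ≈ -1.3340e+5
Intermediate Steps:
b = -763/3 (b = (7/3)*(-109) = -763/3 ≈ -254.33)
O(c, g) = c/3 + c*g**2/3 (O(c, g) = ((g*c)*g + c)/3 = ((c*g)*g + c)/3 = (c*g**2 + c)/3 = (c + c*g**2)/3 = c/3 + c*g**2/3)
40423 - O(-82 - b, 55) = 40423 - (-82 - 1*(-763/3))*(1 + 55**2)/3 = 40423 - (-82 + 763/3)*(1 + 3025)/3 = 40423 - 517*3026/(3*3) = 40423 - 1*1564442/9 = 40423 - 1564442/9 = -1200635/9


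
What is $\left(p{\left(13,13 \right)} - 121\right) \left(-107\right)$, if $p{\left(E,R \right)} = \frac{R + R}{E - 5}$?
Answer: $\frac{50397}{4} \approx 12599.0$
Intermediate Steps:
$p{\left(E,R \right)} = \frac{2 R}{-5 + E}$
$\left(p{\left(13,13 \right)} - 121\right) \left(-107\right) = \left(2 \cdot 13 \frac{1}{-5 + 13} - 121\right) \left(-107\right) = \left(2 \cdot 13 \cdot \frac{1}{8} - 121\right) \left(-107\right) = \left(\frac{13}{4} - 121\right) \left(-107\right) = \left(- \frac{471}{4}\right) \left(-107\right) = \frac{50397}{4}$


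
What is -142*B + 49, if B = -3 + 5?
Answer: -235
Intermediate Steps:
B = 2
-142*B + 49 = -142*2 + 49 = -284 + 49 = -235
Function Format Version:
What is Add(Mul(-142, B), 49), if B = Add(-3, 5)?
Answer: -235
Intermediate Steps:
B = 2
Add(Mul(-142, B), 49) = Add(Mul(-142, 2), 49) = Add(-284, 49) = -235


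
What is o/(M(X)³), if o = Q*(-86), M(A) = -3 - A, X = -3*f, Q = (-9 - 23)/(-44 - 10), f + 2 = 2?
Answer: 1376/729 ≈ 1.8875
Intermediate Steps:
f = 0 (f = -2 + 2 = 0)
Q = 16/27 (Q = -32/(-54) = -32*(-1/54) = 16/27 ≈ 0.59259)
X = 0 (X = -3*0 = 0)
o = -1376/27 (o = (16/27)*(-86) = -1376/27 ≈ -50.963)
o/(M(X)³) = -1376/(27*(-3 - 1*0)³) = -1376/(27*(-3 + 0)³) = -1376/(27*((-3)³)) = -1376/27/(-27) = -1376/27*(-1/27) = 1376/729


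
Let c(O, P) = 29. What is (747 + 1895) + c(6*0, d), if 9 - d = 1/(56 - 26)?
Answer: 2671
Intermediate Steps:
d = 269/30 (d = 9 - 1/(56 - 26) = 9 - 1/30 = 269/30 ≈ 8.9667)
(747 + 1895) + c(6*0, d) = (747 + 1895) + 29 = 2642 + 29 = 2671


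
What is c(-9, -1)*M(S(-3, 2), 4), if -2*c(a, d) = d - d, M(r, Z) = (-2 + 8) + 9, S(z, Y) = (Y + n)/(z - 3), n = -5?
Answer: 0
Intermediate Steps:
S(z, Y) = (-5 + Y)/(-3 + z) (S(z, Y) = (Y - 5)/(z - 3) = (-5 + Y)/(-3 + z))
M(r, Z) = 15 (M(r, Z) = 6 + 9 = 15)
c(a, d) = 0 (c(a, d) = -(d - d)/2 = -½*0 = 0)
c(-9, -1)*M(S(-3, 2), 4) = 0*15 = 0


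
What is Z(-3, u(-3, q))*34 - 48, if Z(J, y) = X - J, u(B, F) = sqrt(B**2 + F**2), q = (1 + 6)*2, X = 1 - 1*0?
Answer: 88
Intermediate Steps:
X = 1 (X = 1 + 0 = 1)
q = 14 (q = 7*2 = 14)
Z(J, y) = 1 - J
Z(-3, u(-3, q))*34 - 48 = (1 - 1*(-3))*34 - 48 = (1 + 3)*34 - 48 = 4*34 - 48 = 136 - 48 = 88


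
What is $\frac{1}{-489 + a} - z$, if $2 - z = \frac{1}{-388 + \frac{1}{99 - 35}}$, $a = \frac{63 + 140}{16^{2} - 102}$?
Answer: $- \frac{534056536}{266411799} \approx -2.0046$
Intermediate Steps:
$a = \frac{29}{22}$ ($a = \frac{203}{256 - 102} = \frac{203}{154} = 203 \cdot \frac{1}{154} = \frac{29}{22} \approx 1.3182$)
$z = \frac{49726}{24831}$ ($z = 2 - \frac{1}{-388 + \frac{1}{99 - 35}} = 2 - \frac{1}{-388 + \frac{1}{64}} = 2 - \frac{1}{- \frac{24831}{64}} = 2 - - \frac{64}{24831} = 2 + \frac{64}{24831} = \frac{49726}{24831} \approx 2.0026$)
$\frac{1}{-489 + a} - z = \frac{1}{-489 + \frac{29}{22}} - \frac{49726}{24831} = \frac{1}{- \frac{10729}{22}} - \frac{49726}{24831} = - \frac{22}{10729} - \frac{49726}{24831} = - \frac{534056536}{266411799}$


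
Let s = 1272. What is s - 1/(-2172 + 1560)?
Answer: 778465/612 ≈ 1272.0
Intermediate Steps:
s - 1/(-2172 + 1560) = 1272 - 1/(-2172 + 1560) = 1272 - 1/(-612) = 1272 - 1*(-1/612) = 1272 + 1/612 = 778465/612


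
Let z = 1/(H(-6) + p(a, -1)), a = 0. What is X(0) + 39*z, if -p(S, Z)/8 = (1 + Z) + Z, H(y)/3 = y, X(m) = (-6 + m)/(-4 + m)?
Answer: -12/5 ≈ -2.4000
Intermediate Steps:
X(m) = (-6 + m)/(-4 + m)
H(y) = 3*y
p(S, Z) = -8 - 16*Z (p(S, Z) = -8*((1 + Z) + Z) = -8*(1 + 2*Z) = -8 - 16*Z)
z = -⅒ (z = 1/(3*(-6) + (-8 - 16*(-1))) = 1/(-18 + (-8 + 16)) = 1/(-18 + 8) = 1/(-10) = -⅒ ≈ -0.10000)
X(0) + 39*z = (-6 + 0)/(-4 + 0) + 39*(-⅒) = -6/(-4) - 39/10 = -¼*(-6) - 39/10 = 3/2 - 39/10 = -12/5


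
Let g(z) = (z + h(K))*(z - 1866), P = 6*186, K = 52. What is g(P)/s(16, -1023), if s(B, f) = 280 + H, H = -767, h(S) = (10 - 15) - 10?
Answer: 825750/487 ≈ 1695.6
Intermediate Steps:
h(S) = -15 (h(S) = -5 - 10 = -15)
s(B, f) = -487 (s(B, f) = 280 - 767 = -487)
P = 1116
g(z) = (-1866 + z)*(-15 + z) (g(z) = (z - 15)*(z - 1866) = (-15 + z)*(-1866 + z) = (-1866 + z)*(-15 + z))
g(P)/s(16, -1023) = (27990 + 1116**2 - 1881*1116)/(-487) = (27990 + 1245456 - 2099196)*(-1/487) = -825750*(-1/487) = 825750/487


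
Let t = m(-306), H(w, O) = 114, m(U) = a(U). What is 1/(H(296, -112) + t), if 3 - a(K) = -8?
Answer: 1/125 ≈ 0.0080000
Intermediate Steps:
a(K) = 11 (a(K) = 3 - 1*(-8) = 3 + 8 = 11)
m(U) = 11
t = 11
1/(H(296, -112) + t) = 1/(114 + 11) = 1/125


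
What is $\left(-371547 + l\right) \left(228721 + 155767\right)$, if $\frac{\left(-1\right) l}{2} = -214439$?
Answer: $22043081528$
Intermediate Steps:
$l = 428878$ ($l = \left(-2\right) \left(-214439\right) = 428878$)
$\left(-371547 + l\right) \left(228721 + 155767\right) = \left(-371547 + 428878\right) \left(228721 + 155767\right) = 57331 \cdot 384488 = 22043081528$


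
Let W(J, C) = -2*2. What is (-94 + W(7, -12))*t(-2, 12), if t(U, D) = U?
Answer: 196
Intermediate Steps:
W(J, C) = -4
(-94 + W(7, -12))*t(-2, 12) = (-94 - 4)*(-2) = -98*(-2) = 196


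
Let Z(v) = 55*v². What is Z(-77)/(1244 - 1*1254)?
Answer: -65219/2 ≈ -32610.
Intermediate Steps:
Z(-77)/(1244 - 1*1254) = (55*(-77)²)/(1244 - 1*1254) = (55*5929)/(1244 - 1254) = 326095/(-10) = 326095*(-⅒) = -65219/2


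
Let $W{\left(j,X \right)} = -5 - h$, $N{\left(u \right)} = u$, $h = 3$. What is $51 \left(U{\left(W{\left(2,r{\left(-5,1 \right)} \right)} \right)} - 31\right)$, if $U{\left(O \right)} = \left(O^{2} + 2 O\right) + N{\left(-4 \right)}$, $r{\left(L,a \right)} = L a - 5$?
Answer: $663$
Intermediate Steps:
$r{\left(L,a \right)} = -5 + L a$
$W{\left(j,X \right)} = -8$ ($W{\left(j,X \right)} = -5 - 3 = -8$)
$U{\left(O \right)} = -4 + O^{2} + 2 O$ ($U{\left(O \right)} = \left(O^{2} + 2 O\right) - 4 = -4 + O^{2} + 2 O$)
$51 \left(U{\left(W{\left(2,r{\left(-5,1 \right)} \right)} \right)} - 31\right) = 51 \left(\left(-4 + \left(-8\right)^{2} + 2 \left(-8\right)\right) - 31\right) = 51 \left(\left(-4 + 64 - 16\right) - 31\right) = 51 \left(44 - 31\right) = 51 \cdot 13 = 663$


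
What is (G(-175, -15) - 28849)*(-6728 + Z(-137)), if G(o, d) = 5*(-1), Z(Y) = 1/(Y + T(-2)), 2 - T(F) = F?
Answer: 3688468650/19 ≈ 1.9413e+8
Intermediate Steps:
T(F) = 2 - F
Z(Y) = 1/(4 + Y) (Z(Y) = 1/(Y + (2 - 1*(-2))) = 1/(Y + (2 + 2)) = 1/(Y + 4) = 1/(4 + Y))
G(o, d) = -5
(G(-175, -15) - 28849)*(-6728 + Z(-137)) = (-5 - 28849)*(-6728 + 1/(4 - 137)) = -28854*(-6728 + 1/(-133)) = -28854*(-6728 - 1/133) = -28854*(-894825/133) = 3688468650/19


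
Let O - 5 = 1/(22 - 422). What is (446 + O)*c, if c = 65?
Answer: 2345187/80 ≈ 29315.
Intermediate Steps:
O = 1999/400 (O = 5 + 1/(22 - 422) = 5 + 1/(-400) = 5 - 1/400 = 1999/400 ≈ 4.9975)
(446 + O)*c = (446 + 1999/400)*65 = (180399/400)*65 = 2345187/80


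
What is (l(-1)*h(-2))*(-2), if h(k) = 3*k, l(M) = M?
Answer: -12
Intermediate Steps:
(l(-1)*h(-2))*(-2) = -3*(-2)*(-2) = -1*(-6)*(-2) = 6*(-2) = -12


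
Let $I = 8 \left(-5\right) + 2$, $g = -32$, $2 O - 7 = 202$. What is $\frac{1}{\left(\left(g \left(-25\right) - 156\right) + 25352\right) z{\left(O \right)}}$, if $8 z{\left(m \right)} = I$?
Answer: $- \frac{1}{123481} \approx -8.0984 \cdot 10^{-6}$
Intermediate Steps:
$O = \frac{209}{2}$ ($O = \frac{7}{2} + \frac{1}{2} \cdot 202 = \frac{7}{2} + 101 = \frac{209}{2} \approx 104.5$)
$I = -38$ ($I = -40 + 2 = -38$)
$z{\left(m \right)} = - \frac{19}{4}$ ($z{\left(m \right)} = \frac{1}{8} \left(-38\right) = - \frac{19}{4}$)
$\frac{1}{\left(\left(g \left(-25\right) - 156\right) + 25352\right) z{\left(O \right)}} = \frac{1}{\left(\left(\left(-32\right) \left(-25\right) - 156\right) + 25352\right) \left(- \frac{19}{4}\right)} = \frac{1}{\left(800 - 156\right) + 25352} \left(- \frac{4}{19}\right) = \frac{1}{644 + 25352} \left(- \frac{4}{19}\right) = \frac{1}{25996} \left(- \frac{4}{19}\right) = - \frac{1}{123481}$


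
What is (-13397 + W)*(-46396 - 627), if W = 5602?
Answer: 366544285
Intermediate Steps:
(-13397 + W)*(-46396 - 627) = (-13397 + 5602)*(-46396 - 627) = -7795*(-47023) = 366544285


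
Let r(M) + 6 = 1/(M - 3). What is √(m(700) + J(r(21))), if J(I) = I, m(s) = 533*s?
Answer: √13431386/6 ≈ 610.81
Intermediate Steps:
r(M) = -6 + 1/(-3 + M) (r(M) = -6 + 1/(M - 3) = -6 + 1/(-3 + M))
√(m(700) + J(r(21))) = √(533*700 + (19 - 6*21)/(-3 + 21)) = √(373100 + (19 - 126)/18) = √(373100 + (1/18)*(-107)) = √(373100 - 107/18) = √(6715693/18) = √13431386/6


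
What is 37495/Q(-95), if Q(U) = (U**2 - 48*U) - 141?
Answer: 37495/13444 ≈ 2.7890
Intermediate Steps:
Q(U) = -141 + U**2 - 48*U
37495/Q(-95) = 37495/(-141 + (-95)**2 - 48*(-95)) = 37495/(-141 + 9025 + 4560) = 37495/13444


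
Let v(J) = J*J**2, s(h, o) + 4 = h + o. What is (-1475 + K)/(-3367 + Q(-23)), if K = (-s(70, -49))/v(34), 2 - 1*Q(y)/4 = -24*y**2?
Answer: -3410201/109646600 ≈ -0.031102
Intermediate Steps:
s(h, o) = -4 + h + o (s(h, o) = -4 + (h + o) = -4 + h + o)
Q(y) = 8 + 96*y**2 (Q(y) = 8 - (-96)*y**2 = 8 + 96*y**2)
v(J) = J**3
K = -1/2312 (K = (-(-4 + 70 - 49))/(34**3) = -1*17/39304 = -17*1/39304 = -1/2312 ≈ -0.00043253)
(-1475 + K)/(-3367 + Q(-23)) = (-1475 - 1/2312)/(-3367 + (8 + 96*(-23)**2)) = -3410201/(2312*(-3367 + (8 + 96*529))) = -3410201/(2312*(-3367 + (8 + 50784))) = -3410201/(2312*(-3367 + 50792)) = -3410201/2312/47425 = -3410201/2312*1/47425 = -3410201/109646600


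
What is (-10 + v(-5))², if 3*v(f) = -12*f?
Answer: 100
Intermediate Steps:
v(f) = -4*f (v(f) = (-12*f)/3 = -4*f)
(-10 + v(-5))² = (-10 - 4*(-5))² = (-10 + 20)² = 10² = 100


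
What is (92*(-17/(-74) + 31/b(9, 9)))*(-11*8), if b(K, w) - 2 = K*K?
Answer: -14997840/3071 ≈ -4883.7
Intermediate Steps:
b(K, w) = 2 + K² (b(K, w) = 2 + K*K = 2 + K²)
(92*(-17/(-74) + 31/b(9, 9)))*(-11*8) = (92*(-17/(-74) + 31/(2 + 9²)))*(-11*8) = (92*(-17*(-1/74) + 31/(2 + 81)))*(-88) = (92*(17/74 + 31/83))*(-88) = (92*(3705/6142))*(-88) = (170430/3071)*(-88) = -14997840/3071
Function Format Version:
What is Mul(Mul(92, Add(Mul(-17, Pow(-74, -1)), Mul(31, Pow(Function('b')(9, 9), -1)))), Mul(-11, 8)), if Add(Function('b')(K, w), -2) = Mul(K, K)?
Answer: Rational(-14997840, 3071) ≈ -4883.7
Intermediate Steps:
Function('b')(K, w) = Add(2, Pow(K, 2)) (Function('b')(K, w) = Add(2, Mul(K, K)) = Add(2, Pow(K, 2)))
Mul(Mul(92, Add(Mul(-17, Pow(-74, -1)), Mul(31, Pow(Function('b')(9, 9), -1)))), Mul(-11, 8)) = Mul(Mul(92, Add(Mul(-17, Pow(-74, -1)), Mul(31, Pow(Add(2, Pow(9, 2)), -1)))), Mul(-11, 8)) = Mul(Mul(92, Add(Mul(-17, Rational(-1, 74)), Mul(31, Pow(Add(2, 81), -1)))), -88) = Mul(Mul(92, Add(Rational(17, 74), Mul(31, Pow(83, -1)))), -88) = Mul(Mul(92, Add(Rational(17, 74), Mul(31, Rational(1, 83)))), -88) = Mul(Mul(92, Add(Rational(17, 74), Rational(31, 83))), -88) = Mul(Mul(92, Rational(3705, 6142)), -88) = Mul(Rational(170430, 3071), -88) = Rational(-14997840, 3071)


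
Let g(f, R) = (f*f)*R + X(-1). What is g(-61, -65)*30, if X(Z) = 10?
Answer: -7255650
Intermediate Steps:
g(f, R) = 10 + R*f² (g(f, R) = (f*f)*R + 10 = f²*R + 10 = R*f² + 10 = 10 + R*f²)
g(-61, -65)*30 = (10 - 65*(-61)²)*30 = (10 - 65*3721)*30 = (10 - 241865)*30 = -241855*30 = -7255650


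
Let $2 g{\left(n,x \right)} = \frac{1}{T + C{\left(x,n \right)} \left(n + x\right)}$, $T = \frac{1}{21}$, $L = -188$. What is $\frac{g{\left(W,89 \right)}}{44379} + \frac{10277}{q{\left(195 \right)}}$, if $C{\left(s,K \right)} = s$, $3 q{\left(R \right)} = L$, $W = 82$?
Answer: $- \frac{1550682142193}{9455685600} \approx -163.99$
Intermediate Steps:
$q{\left(R \right)} = - \frac{188}{3}$ ($q{\left(R \right)} = \frac{1}{3} \left(-188\right) = - \frac{188}{3}$)
$T = \frac{1}{21} \approx 0.047619$
$g{\left(n,x \right)} = \frac{1}{2 \left(\frac{1}{21} + x \left(n + x\right)\right)}$
$\frac{g{\left(W,89 \right)}}{44379} + \frac{10277}{q{\left(195 \right)}} = \frac{\frac{21}{2} \frac{1}{1 + 21 \cdot 89^{2} + 21 \cdot 82 \cdot 89}}{44379} + \frac{10277}{- \frac{188}{3}} = \frac{21}{2 \left(1 + 21 \cdot 7921 + 153258\right)} \frac{1}{44379} + 10277 \left(- \frac{3}{188}\right) = \frac{21}{2 \left(1 + 166341 + 153258\right)} \frac{1}{44379} - \frac{30831}{188} = \frac{21}{2 \cdot 319600} \cdot \frac{1}{44379} - \frac{30831}{188} = \frac{21}{2} \cdot \frac{1}{319600} \cdot \frac{1}{44379} - \frac{30831}{188} = \frac{21}{639200} \cdot \frac{1}{44379} - \frac{30831}{188} = \frac{7}{9455685600} - \frac{30831}{188} = - \frac{1550682142193}{9455685600}$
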